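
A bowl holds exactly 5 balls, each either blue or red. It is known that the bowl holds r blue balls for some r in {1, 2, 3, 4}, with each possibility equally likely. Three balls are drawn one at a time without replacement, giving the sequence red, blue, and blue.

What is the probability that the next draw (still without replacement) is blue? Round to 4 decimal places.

Compute the likelihood of the observed sequence for each case: P(data | r = 1) = (4/5)(1/4)(0/3) = 0; P(data | r = 2) = (3/5)(2/4)(1/3) = 1/10; P(data | r = 3) = (2/5)(3/4)(2/3) = 1/5; P(data | r = 4) = (1/5)(4/4)(3/3) = 1/5.
Weighting by the prior gives 1/4 · 0 = 0, 1/4 · 1/10 = 1/40, 1/4 · 1/5 = 1/20, 1/4 · 1/5 = 1/20; with total 1/8.
Normalising, the posterior is P(r = 1 | data) = 0, P(r = 2 | data) = 1/5, P(r = 3 | data) = 2/5, P(r = 4 | data) = 2/5.
The predictive probability is P(blue next | data) = (0)(1/5) + (1/2)(2/5) + (1)(2/5) = 3/5.

0.6000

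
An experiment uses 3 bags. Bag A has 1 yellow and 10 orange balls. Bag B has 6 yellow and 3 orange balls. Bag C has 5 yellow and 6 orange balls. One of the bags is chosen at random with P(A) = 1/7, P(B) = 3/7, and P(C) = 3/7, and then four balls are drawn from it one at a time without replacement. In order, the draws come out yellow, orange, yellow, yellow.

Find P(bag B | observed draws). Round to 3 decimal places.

0.724

The likelihood of the observed sequence under each hypothesis: P(data | bag A) = (1/11)(10/10)(0/9) = 0; P(data | bag B) = (6/9)(3/8)(5/7)(4/6) = 5/42; P(data | bag C) = (5/11)(6/10)(4/9)(3/8) = 1/22.
Multiplying each by its prior: 1/7 · 0 = 0, 3/7 · 5/42 = 5/98, 3/7 · 1/22 = 3/154; these sum to 38/539.
Hence P(bag B | data) = (5/98) / (38/539) = 55/76.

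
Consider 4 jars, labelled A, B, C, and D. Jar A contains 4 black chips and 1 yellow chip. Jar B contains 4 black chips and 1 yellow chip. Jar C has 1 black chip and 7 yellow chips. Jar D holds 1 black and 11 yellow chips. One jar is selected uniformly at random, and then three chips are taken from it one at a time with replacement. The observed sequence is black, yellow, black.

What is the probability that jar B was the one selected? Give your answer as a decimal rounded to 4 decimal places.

Compute the likelihood of the observed sequence for each case: P(data | jar A) = (4/5)(1/5)(4/5) = 0.128; P(data | jar B) = (4/5)(1/5)(4/5) = 0.128; P(data | jar C) = (1/8)(7/8)(1/8) = 0.013672; P(data | jar D) = (1/12)(11/12)(1/12) = 0.0063657.
Weighting by the prior gives 1/4 · 0.128 = 0.032, 1/4 · 0.128 = 0.032, 1/4 · 0.013672 = 0.003418, 1/4 · 0.0063657 = 0.0015914; these sum to 0.069009.
Hence P(jar B | data) = (0.032) / (0.069009) = 0.4637.

0.4637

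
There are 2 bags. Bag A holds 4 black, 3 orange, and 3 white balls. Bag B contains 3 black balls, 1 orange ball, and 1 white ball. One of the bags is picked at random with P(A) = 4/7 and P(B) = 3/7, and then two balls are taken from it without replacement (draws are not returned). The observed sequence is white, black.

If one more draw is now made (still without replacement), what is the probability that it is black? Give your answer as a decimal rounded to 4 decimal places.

0.5085

The likelihood of the observed sequence under each hypothesis: P(data | bag A) = (3/10)(4/9) = 2/15; P(data | bag B) = (1/5)(3/4) = 3/20.
Weighting by the prior gives 4/7 · 2/15 = 8/105, 3/7 · 3/20 = 9/140; summing to 59/420.
Dividing through by the total gives posterior P(bag A | data) = 32/59, P(bag B | data) = 27/59.
So P(black next | data) = Σ P(black next | H) P(H | data) = (3/8)(32/59) + (2/3)(27/59) = 30/59.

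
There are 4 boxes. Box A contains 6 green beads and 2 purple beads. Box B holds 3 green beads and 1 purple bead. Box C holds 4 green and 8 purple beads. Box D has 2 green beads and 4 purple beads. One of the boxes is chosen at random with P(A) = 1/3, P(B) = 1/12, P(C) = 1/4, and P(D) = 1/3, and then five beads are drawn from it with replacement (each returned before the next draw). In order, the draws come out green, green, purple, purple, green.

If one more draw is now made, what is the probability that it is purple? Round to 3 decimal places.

0.444

The likelihood of the observed sequence under each hypothesis: P(data | box A) = (6/8)(6/8)(2/8)(2/8)(6/8) = 0.026367; P(data | box B) = (3/4)(3/4)(1/4)(1/4)(3/4) = 0.026367; P(data | box C) = (4/12)(4/12)(8/12)(8/12)(4/12) = 0.016461; P(data | box D) = (2/6)(2/6)(4/6)(4/6)(2/6) = 0.016461.
The prior-weighted likelihoods are 1/3 · 0.026367 = 0.0087891, 1/12 · 0.026367 = 0.0021973, 1/4 · 0.016461 = 0.0041152, 1/3 · 0.016461 = 0.005487; summing to 0.020589.
The posterior is then P(box A | data) = 0.42689, P(box B | data) = 0.10672, P(box C | data) = 0.19988, P(box D | data) = 0.26651.
Averaging over the posterior, P(purple next | data) = (1/4)(0.42689) + (1/4)(0.10672) + (2/3)(0.19988) + (2/3)(0.26651) = 0.44433.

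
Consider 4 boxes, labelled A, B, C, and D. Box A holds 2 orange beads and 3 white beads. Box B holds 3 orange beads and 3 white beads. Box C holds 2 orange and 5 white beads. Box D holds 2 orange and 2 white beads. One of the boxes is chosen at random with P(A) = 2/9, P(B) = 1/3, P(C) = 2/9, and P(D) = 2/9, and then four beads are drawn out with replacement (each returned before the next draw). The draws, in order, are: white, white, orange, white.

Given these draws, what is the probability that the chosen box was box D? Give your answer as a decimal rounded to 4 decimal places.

0.1802

Compute the likelihood of the observed sequence for each case: P(data | box A) = (3/5)(3/5)(2/5)(3/5) = 0.0864; P(data | box B) = (3/6)(3/6)(3/6)(3/6) = 0.0625; P(data | box C) = (5/7)(5/7)(2/7)(5/7) = 0.10412; P(data | box D) = (2/4)(2/4)(2/4)(2/4) = 0.0625.
Weighting by the prior gives 2/9 · 0.0864 = 0.0192, 1/3 · 0.0625 = 0.020833, 2/9 · 0.10412 = 0.023139, 2/9 · 0.0625 = 0.013889; these sum to 0.077061.
By Bayes' rule, P(box D | data) = (0.013889) / (0.077061) = 0.18023.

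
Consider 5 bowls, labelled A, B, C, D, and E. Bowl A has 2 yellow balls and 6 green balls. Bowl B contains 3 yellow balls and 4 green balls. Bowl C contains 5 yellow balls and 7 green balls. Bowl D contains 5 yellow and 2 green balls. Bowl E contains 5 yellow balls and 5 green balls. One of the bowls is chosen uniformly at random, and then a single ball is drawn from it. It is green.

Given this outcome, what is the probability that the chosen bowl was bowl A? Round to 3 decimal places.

0.279

For each hypothesis, P(data | H) works out to: P(data | bowl A) = (6/8) = 3/4; P(data | bowl B) = (4/7) = 4/7; P(data | bowl C) = (7/12) = 7/12; P(data | bowl D) = (2/7) = 2/7; P(data | bowl E) = (5/10) = 1/2.
Weighting by the prior gives 1/5 · 3/4 = 3/20, 1/5 · 4/7 = 4/35, 1/5 · 7/12 = 7/60, 1/5 · 2/7 = 2/35, 1/5 · 1/2 = 1/10; these sum to 113/210.
So P(bowl A | data) = (3/20) / (113/210) = 63/226.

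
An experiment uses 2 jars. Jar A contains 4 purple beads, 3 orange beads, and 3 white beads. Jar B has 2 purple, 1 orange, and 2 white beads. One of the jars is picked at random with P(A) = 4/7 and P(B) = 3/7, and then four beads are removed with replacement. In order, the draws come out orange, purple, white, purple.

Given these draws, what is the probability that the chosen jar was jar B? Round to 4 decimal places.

0.4000

For each hypothesis, P(data | H) works out to: P(data | jar A) = (3/10)(4/10)(3/10)(4/10) = 0.0144; P(data | jar B) = (1/5)(2/5)(2/5)(2/5) = 0.0128.
The prior-weighted likelihoods are 4/7 · 0.0144 = 0.0082286, 3/7 · 0.0128 = 0.0054857; with total 0.013714.
Therefore the posterior P(jar B | data) = (0.0054857) / (0.013714) = 0.4.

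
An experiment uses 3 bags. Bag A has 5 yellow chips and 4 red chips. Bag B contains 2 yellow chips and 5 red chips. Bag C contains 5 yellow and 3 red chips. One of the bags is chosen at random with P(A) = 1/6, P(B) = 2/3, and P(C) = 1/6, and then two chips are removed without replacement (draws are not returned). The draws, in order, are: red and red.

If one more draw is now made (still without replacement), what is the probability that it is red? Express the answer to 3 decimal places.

The likelihood of the observed sequence under each hypothesis: P(data | bag A) = (4/9)(3/8) = 1/6; P(data | bag B) = (5/7)(4/6) = 10/21; P(data | bag C) = (3/8)(2/7) = 3/28.
Multiplying each by its prior: 1/6 · 1/6 = 1/36, 2/3 · 10/21 = 20/63, 1/6 · 3/28 = 1/56; these sum to 61/168.
Normalising, the posterior is P(bag A | data) = 14/183, P(bag B | data) = 160/183, P(bag C | data) = 3/61.
The predictive probability is P(red next | data) = (2/7)(14/183) + (3/5)(160/183) + (1/6)(3/61) = 203/366.

0.555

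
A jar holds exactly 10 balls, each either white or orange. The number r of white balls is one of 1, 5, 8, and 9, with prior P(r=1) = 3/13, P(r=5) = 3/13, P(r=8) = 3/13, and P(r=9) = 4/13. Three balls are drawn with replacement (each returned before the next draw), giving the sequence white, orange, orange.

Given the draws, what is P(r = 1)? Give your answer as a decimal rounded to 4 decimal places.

The likelihood of the observed sequence under each hypothesis: P(data | r = 1) = (1/10)(9/10)(9/10) = 0.081; P(data | r = 5) = (5/10)(5/10)(5/10) = 0.125; P(data | r = 8) = (8/10)(2/10)(2/10) = 0.032; P(data | r = 9) = (9/10)(1/10)(1/10) = 0.009.
Weighting by the prior gives 3/13 · 0.081 = 0.018692, 3/13 · 0.125 = 0.028846, 3/13 · 0.032 = 0.0073846, 4/13 · 0.009 = 0.0027692; with total 0.057692.
By Bayes' rule, P(r = 1 | data) = (0.018692) / (0.057692) = 0.324.

0.3240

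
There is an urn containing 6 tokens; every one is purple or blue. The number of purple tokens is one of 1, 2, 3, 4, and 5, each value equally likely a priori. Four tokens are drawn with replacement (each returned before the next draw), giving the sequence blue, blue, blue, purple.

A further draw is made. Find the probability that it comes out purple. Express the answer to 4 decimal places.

0.3491

Compute the likelihood of the observed sequence for each case: P(data | r = 1) = (5/6)(5/6)(5/6)(1/6) = 0.096451; P(data | r = 2) = (4/6)(4/6)(4/6)(2/6) = 0.098765; P(data | r = 3) = (3/6)(3/6)(3/6)(3/6) = 0.0625; P(data | r = 4) = (2/6)(2/6)(2/6)(4/6) = 0.024691; P(data | r = 5) = (1/6)(1/6)(1/6)(5/6) = 0.003858.
Weighting by the prior gives 1/5 · 0.096451 = 0.01929, 1/5 · 0.098765 = 0.019753, 1/5 · 0.0625 = 0.0125, 1/5 · 0.024691 = 0.0049383, 1/5 · 0.003858 = 0.0007716; with total 0.057253.
The posterior is then P(r = 1 | data) = 0.33693, P(r = 2 | data) = 0.34501, P(r = 3 | data) = 0.21833, P(r = 4 | data) = 0.086253, P(r = 5 | data) = 0.013477.
Averaging over the posterior, P(purple next | data) = (1/6)(0.33693) + (1/3)(0.34501) + (1/2)(0.21833) + (2/3)(0.086253) + (5/6)(0.013477) = 0.34906.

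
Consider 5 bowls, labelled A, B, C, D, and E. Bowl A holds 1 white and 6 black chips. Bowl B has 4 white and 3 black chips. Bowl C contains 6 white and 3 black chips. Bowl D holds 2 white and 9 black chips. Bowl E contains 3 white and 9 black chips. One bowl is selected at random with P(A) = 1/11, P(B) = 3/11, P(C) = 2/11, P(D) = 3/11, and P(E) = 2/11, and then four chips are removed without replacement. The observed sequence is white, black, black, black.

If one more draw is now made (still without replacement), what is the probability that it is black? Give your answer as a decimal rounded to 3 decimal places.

0.744

The likelihood of the observed sequence under each hypothesis: P(data | bowl A) = (1/7)(6/6)(5/5)(4/4) = 0.14286; P(data | bowl B) = (4/7)(3/6)(2/5)(1/4) = 0.028571; P(data | bowl C) = (6/9)(3/8)(2/7)(1/6) = 0.011905; P(data | bowl D) = (2/11)(9/10)(8/9)(7/8) = 0.12727; P(data | bowl E) = (3/12)(9/11)(8/10)(7/9) = 0.12727.
The prior-weighted likelihoods are 1/11 · 0.14286 = 0.012987, 3/11 · 0.028571 = 0.0077922, 2/11 · 0.011905 = 0.0021645, 3/11 · 0.12727 = 0.034711, 2/11 · 0.12727 = 0.02314; summing to 0.080795.
Normalising, the posterior is P(bowl A | data) = 0.16074, P(bowl B | data) = 0.096444, P(bowl C | data) = 0.02679, P(bowl D | data) = 0.42962, P(bowl E | data) = 0.28641.
The predictive probability is P(black next | data) = (1)(0.16074) + (0)(0.096444) + (0)(0.02679) + (6/7)(0.42962) + (3/4)(0.28641) = 0.74379.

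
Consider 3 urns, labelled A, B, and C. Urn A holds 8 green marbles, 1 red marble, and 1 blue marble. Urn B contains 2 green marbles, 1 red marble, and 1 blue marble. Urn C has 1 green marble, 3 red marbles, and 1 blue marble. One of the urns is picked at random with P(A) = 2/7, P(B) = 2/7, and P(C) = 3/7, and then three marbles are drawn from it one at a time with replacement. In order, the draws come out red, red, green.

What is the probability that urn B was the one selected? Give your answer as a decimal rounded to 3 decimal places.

Compute the likelihood of the observed sequence for each case: P(data | urn A) = (1/10)(1/10)(8/10) = 0.008; P(data | urn B) = (1/4)(1/4)(2/4) = 0.03125; P(data | urn C) = (3/5)(3/5)(1/5) = 0.072.
The prior-weighted likelihoods are 2/7 · 0.008 = 0.0022857, 2/7 · 0.03125 = 0.0089286, 3/7 · 0.072 = 0.030857; with total 0.042071.
So P(urn B | data) = (0.0089286) / (0.042071) = 0.21222.

0.212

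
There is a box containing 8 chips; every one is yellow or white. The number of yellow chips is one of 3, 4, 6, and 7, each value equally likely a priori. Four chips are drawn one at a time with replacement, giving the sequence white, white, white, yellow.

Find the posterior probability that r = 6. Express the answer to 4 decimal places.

Under each hypothesis, the probability of the observed sequence is: P(data | r = 3) = (5/8)(5/8)(5/8)(3/8) = 0.091553; P(data | r = 4) = (4/8)(4/8)(4/8)(4/8) = 0.0625; P(data | r = 6) = (2/8)(2/8)(2/8)(6/8) = 0.011719; P(data | r = 7) = (1/8)(1/8)(1/8)(7/8) = 0.001709.
The prior-weighted likelihoods are 1/4 · 0.091553 = 0.022888, 1/4 · 0.0625 = 0.015625, 1/4 · 0.011719 = 0.0029297, 1/4 · 0.001709 = 0.00042725; these sum to 0.04187.
So P(r = 6 | data) = (0.0029297) / (0.04187) = 0.069971.

0.0700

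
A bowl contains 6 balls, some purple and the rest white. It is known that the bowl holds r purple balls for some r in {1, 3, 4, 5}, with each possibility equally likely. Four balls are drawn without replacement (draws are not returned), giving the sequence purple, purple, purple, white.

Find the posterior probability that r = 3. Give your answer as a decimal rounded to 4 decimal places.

For each hypothesis, P(data | H) works out to: P(data | r = 1) = (1/6)(0/5) = 0; P(data | r = 3) = (3/6)(2/5)(1/4)(3/3) = 1/20; P(data | r = 4) = (4/6)(3/5)(2/4)(2/3) = 2/15; P(data | r = 5) = (5/6)(4/5)(3/4)(1/3) = 1/6.
Weighting by the prior gives 1/4 · 0 = 0, 1/4 · 1/20 = 1/80, 1/4 · 2/15 = 1/30, 1/4 · 1/6 = 1/24; summing to 7/80.
Therefore the posterior P(r = 3 | data) = (1/80) / (7/80) = 1/7.

0.1429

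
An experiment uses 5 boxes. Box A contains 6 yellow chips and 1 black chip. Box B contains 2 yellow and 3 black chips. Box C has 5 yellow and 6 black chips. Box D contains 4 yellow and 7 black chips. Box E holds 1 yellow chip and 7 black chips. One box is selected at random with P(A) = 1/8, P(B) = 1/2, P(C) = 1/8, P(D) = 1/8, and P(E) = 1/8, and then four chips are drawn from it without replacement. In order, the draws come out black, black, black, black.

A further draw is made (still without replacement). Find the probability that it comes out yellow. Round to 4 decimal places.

0.3347

For each hypothesis, P(data | H) works out to: P(data | box A) = (1/7)(0/6) = 0; P(data | box B) = (3/5)(2/4)(1/3)(0/2) = 0; P(data | box C) = (6/11)(5/10)(4/9)(3/8) = 1/22; P(data | box D) = (7/11)(6/10)(5/9)(4/8) = 7/66; P(data | box E) = (7/8)(6/7)(5/6)(4/5) = 1/2.
The prior-weighted likelihoods are 1/8 · 0 = 0, 1/2 · 0 = 0, 1/8 · 1/22 = 1/176, 1/8 · 7/66 = 7/528, 1/8 · 1/2 = 1/16; summing to 43/528.
The posterior is then P(box A | data) = 0, P(box B | data) = 0, P(box C | data) = 0.069767, P(box D | data) = 0.16279, P(box E | data) = 0.76744.
Averaging over the posterior, P(yellow next | data) = (5/7)(0.069767) + (4/7)(0.16279) + (1/4)(0.76744) = 0.33472.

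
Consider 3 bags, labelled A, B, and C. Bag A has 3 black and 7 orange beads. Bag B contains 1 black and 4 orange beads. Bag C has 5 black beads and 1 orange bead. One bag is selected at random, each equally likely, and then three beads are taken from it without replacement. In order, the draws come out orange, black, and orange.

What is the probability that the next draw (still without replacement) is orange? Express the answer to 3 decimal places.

Under each hypothesis, the probability of the observed sequence is: P(data | bag A) = (7/10)(3/9)(6/8) = 7/40; P(data | bag B) = (4/5)(1/4)(3/3) = 1/5; P(data | bag C) = (1/6)(5/5)(0/4) = 0.
Multiplying each by its prior: 1/3 · 7/40 = 7/120, 1/3 · 1/5 = 1/15, 1/3 · 0 = 0; summing to 1/8.
Dividing through by the total gives posterior P(bag A | data) = 7/15, P(bag B | data) = 8/15, P(bag C | data) = 0.
So P(orange next | data) = Σ P(orange next | H) P(H | data) = (5/7)(7/15) + (1)(8/15) = 13/15.

0.867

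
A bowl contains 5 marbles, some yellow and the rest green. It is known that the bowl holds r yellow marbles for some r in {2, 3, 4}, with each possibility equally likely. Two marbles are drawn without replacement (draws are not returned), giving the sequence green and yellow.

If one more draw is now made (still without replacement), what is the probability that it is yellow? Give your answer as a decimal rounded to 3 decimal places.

Under each hypothesis, the probability of the observed sequence is: P(data | r = 2) = (3/5)(2/4) = 3/10; P(data | r = 3) = (2/5)(3/4) = 3/10; P(data | r = 4) = (1/5)(4/4) = 1/5.
Multiplying each by its prior: 1/3 · 3/10 = 1/10, 1/3 · 3/10 = 1/10, 1/3 · 1/5 = 1/15; summing to 4/15.
Normalising, the posterior is P(r = 2 | data) = 3/8, P(r = 3 | data) = 3/8, P(r = 4 | data) = 1/4.
So P(yellow next | data) = Σ P(yellow next | H) P(H | data) = (1/3)(3/8) + (2/3)(3/8) + (1)(1/4) = 5/8.

0.625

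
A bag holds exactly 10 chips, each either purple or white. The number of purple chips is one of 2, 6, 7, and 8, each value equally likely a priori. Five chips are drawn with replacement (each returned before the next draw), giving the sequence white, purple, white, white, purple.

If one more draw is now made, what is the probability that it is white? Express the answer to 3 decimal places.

Under each hypothesis, the probability of the observed sequence is: P(data | r = 2) = (8/10)(2/10)(8/10)(8/10)(2/10) = 0.02048; P(data | r = 6) = (4/10)(6/10)(4/10)(4/10)(6/10) = 0.02304; P(data | r = 7) = (3/10)(7/10)(3/10)(3/10)(7/10) = 0.01323; P(data | r = 8) = (2/10)(8/10)(2/10)(2/10)(8/10) = 0.00512.
Weighting by the prior gives 1/4 · 0.02048 = 0.00512, 1/4 · 0.02304 = 0.00576, 1/4 · 0.01323 = 0.0033075, 1/4 · 0.00512 = 0.00128; summing to 0.015468.
Normalising, the posterior is P(r = 2 | data) = 0.33102, P(r = 6 | data) = 0.37239, P(r = 7 | data) = 0.21384, P(r = 8 | data) = 0.082754.
So P(white next | data) = Σ P(white next | H) P(H | data) = (4/5)(0.33102) + (2/5)(0.37239) + (3/10)(0.21384) + (1/5)(0.082754) = 0.49447.

0.494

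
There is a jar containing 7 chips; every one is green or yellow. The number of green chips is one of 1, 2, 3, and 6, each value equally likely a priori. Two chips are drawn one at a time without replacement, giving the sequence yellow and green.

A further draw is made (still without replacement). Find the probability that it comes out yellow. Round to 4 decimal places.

0.6235

Under each hypothesis, the probability of the observed sequence is: P(data | r = 1) = (6/7)(1/6) = 1/7; P(data | r = 2) = (5/7)(2/6) = 5/21; P(data | r = 3) = (4/7)(3/6) = 2/7; P(data | r = 6) = (1/7)(6/6) = 1/7.
Weighting by the prior gives 1/4 · 1/7 = 1/28, 1/4 · 5/21 = 5/84, 1/4 · 2/7 = 1/14, 1/4 · 1/7 = 1/28; with total 17/84.
Dividing through by the total gives posterior P(r = 1 | data) = 3/17, P(r = 2 | data) = 5/17, P(r = 3 | data) = 6/17, P(r = 6 | data) = 3/17.
So P(yellow next | data) = Σ P(yellow next | H) P(H | data) = (1)(3/17) + (4/5)(5/17) + (3/5)(6/17) + (0)(3/17) = 53/85.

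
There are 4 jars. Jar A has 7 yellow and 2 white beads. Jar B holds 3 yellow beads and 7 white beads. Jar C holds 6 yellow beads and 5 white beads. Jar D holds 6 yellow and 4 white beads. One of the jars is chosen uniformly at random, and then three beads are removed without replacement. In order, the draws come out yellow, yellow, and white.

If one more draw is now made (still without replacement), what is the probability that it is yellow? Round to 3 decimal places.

For each hypothesis, P(data | H) works out to: P(data | jar A) = (7/9)(6/8)(2/7) = 0.16667; P(data | jar B) = (3/10)(2/9)(7/8) = 0.058333; P(data | jar C) = (6/11)(5/10)(5/9) = 0.15152; P(data | jar D) = (6/10)(5/9)(4/8) = 0.16667.
The prior-weighted likelihoods are 1/4 · 0.16667 = 0.041667, 1/4 · 0.058333 = 0.014583, 1/4 · 0.15152 = 0.037879, 1/4 · 0.16667 = 0.041667; these sum to 0.1358.
The posterior is then P(jar A | data) = 0.30683, P(jar B | data) = 0.10739, P(jar C | data) = 0.27894, P(jar D | data) = 0.30683.
So P(yellow next | data) = Σ P(yellow next | H) P(H | data) = (5/6)(0.30683) + (1/7)(0.10739) + (1/2)(0.27894) + (4/7)(0.30683) = 0.58584.

0.586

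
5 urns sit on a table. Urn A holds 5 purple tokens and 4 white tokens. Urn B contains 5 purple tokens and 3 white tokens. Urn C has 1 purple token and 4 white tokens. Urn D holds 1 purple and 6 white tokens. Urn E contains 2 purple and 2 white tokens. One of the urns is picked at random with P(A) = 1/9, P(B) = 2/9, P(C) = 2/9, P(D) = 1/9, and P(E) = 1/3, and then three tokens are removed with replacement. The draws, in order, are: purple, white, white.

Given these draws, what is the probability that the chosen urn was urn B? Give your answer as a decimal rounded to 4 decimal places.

0.1721

For each hypothesis, P(data | H) works out to: P(data | urn A) = (5/9)(4/9)(4/9) = 0.10974; P(data | urn B) = (5/8)(3/8)(3/8) = 0.087891; P(data | urn C) = (1/5)(4/5)(4/5) = 0.128; P(data | urn D) = (1/7)(6/7)(6/7) = 0.10496; P(data | urn E) = (2/4)(2/4)(2/4) = 0.125.
Multiplying each by its prior: 1/9 · 0.10974 = 0.012193, 2/9 · 0.087891 = 0.019531, 2/9 · 0.128 = 0.028444, 1/9 · 0.10496 = 0.011662, 1/3 · 0.125 = 0.041667; summing to 0.1135.
Hence P(urn B | data) = (0.019531) / (0.1135) = 0.17209.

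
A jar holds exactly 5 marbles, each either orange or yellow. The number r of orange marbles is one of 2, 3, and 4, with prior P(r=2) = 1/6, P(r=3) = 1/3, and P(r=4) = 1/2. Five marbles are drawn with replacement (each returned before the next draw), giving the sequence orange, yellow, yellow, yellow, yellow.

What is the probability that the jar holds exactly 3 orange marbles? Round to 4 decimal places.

Under each hypothesis, the probability of the observed sequence is: P(data | r = 2) = (2/5)(3/5)(3/5)(3/5)(3/5) = 0.05184; P(data | r = 3) = (3/5)(2/5)(2/5)(2/5)(2/5) = 0.01536; P(data | r = 4) = (4/5)(1/5)(1/5)(1/5)(1/5) = 0.00128.
Multiplying each by its prior: 1/6 · 0.05184 = 0.00864, 1/3 · 0.01536 = 0.00512, 1/2 · 0.00128 = 0.00064; with total 0.0144.
Hence P(r = 3 | data) = (0.00512) / (0.0144) = 0.35556.

0.3556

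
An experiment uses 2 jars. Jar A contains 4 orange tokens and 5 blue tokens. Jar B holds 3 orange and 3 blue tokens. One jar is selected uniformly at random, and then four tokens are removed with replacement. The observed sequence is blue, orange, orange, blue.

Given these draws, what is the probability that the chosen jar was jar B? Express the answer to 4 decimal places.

0.5062

The likelihood of the observed sequence under each hypothesis: P(data | jar A) = (5/9)(4/9)(4/9)(5/9) = 0.060966; P(data | jar B) = (3/6)(3/6)(3/6)(3/6) = 0.0625.
Weighting by the prior gives 1/2 · 0.060966 = 0.030483, 1/2 · 0.0625 = 0.03125; with total 0.061733.
Therefore the posterior P(jar B | data) = (0.03125) / (0.061733) = 0.50621.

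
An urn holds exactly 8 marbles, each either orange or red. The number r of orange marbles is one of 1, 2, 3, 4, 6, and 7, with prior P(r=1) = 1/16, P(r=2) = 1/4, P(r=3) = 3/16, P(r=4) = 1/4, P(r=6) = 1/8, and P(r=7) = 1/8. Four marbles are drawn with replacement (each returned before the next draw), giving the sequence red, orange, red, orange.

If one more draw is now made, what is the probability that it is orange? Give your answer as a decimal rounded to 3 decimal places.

0.449

Under each hypothesis, the probability of the observed sequence is: P(data | r = 1) = (7/8)(1/8)(7/8)(1/8) = 0.011963; P(data | r = 2) = (6/8)(2/8)(6/8)(2/8) = 0.035156; P(data | r = 3) = (5/8)(3/8)(5/8)(3/8) = 0.054932; P(data | r = 4) = (4/8)(4/8)(4/8)(4/8) = 0.0625; P(data | r = 6) = (2/8)(6/8)(2/8)(6/8) = 0.035156; P(data | r = 7) = (1/8)(7/8)(1/8)(7/8) = 0.011963.
The prior-weighted likelihoods are 1/16 · 0.011963 = 0.00074768, 1/4 · 0.035156 = 0.0087891, 3/16 · 0.054932 = 0.0103, 1/4 · 0.0625 = 0.015625, 1/8 · 0.035156 = 0.0043945, 1/8 · 0.011963 = 0.0014954; summing to 0.041351.
The posterior is then P(r = 1 | data) = 0.018081, P(r = 2 | data) = 0.21255, P(r = 3 | data) = 0.24908, P(r = 4 | data) = 0.37786, P(r = 6 | data) = 0.10627, P(r = 7 | data) = 0.036162.
The predictive probability is P(orange next | data) = (1/8)(0.018081) + (1/4)(0.21255) + (3/8)(0.24908) + (1/2)(0.37786) + (3/4)(0.10627) + (7/8)(0.036162) = 0.44908.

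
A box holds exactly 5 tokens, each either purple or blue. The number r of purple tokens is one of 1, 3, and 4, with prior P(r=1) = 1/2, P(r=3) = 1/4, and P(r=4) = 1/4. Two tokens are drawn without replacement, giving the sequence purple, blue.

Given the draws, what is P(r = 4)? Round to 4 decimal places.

For each hypothesis, P(data | H) works out to: P(data | r = 1) = (1/5)(4/4) = 1/5; P(data | r = 3) = (3/5)(2/4) = 3/10; P(data | r = 4) = (4/5)(1/4) = 1/5.
Multiplying each by its prior: 1/2 · 1/5 = 1/10, 1/4 · 3/10 = 3/40, 1/4 · 1/5 = 1/20; summing to 9/40.
Hence P(r = 4 | data) = (1/20) / (9/40) = 2/9.

0.2222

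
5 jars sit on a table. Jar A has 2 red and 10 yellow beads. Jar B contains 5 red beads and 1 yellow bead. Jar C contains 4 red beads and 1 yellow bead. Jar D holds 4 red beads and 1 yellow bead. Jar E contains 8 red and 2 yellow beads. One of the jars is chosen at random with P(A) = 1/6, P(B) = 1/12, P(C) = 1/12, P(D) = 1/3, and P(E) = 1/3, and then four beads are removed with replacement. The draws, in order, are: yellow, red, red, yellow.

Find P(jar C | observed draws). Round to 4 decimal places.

The likelihood of the observed sequence under each hypothesis: P(data | jar A) = (10/12)(2/12)(2/12)(10/12) = 0.01929; P(data | jar B) = (1/6)(5/6)(5/6)(1/6) = 0.01929; P(data | jar C) = (1/5)(4/5)(4/5)(1/5) = 0.0256; P(data | jar D) = (1/5)(4/5)(4/5)(1/5) = 0.0256; P(data | jar E) = (2/10)(8/10)(8/10)(2/10) = 0.0256.
Multiplying each by its prior: 1/6 · 0.01929 = 0.003215, 1/12 · 0.01929 = 0.0016075, 1/12 · 0.0256 = 0.0021333, 1/3 · 0.0256 = 0.0085333, 1/3 · 0.0256 = 0.0085333; summing to 0.024023.
So P(jar C | data) = (0.0021333) / (0.024023) = 0.088806.

0.0888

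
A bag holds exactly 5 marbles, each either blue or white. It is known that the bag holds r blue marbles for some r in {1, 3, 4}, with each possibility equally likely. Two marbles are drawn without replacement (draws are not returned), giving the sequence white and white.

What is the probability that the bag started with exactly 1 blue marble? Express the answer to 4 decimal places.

0.8571

For each hypothesis, P(data | H) works out to: P(data | r = 1) = (4/5)(3/4) = 3/5; P(data | r = 3) = (2/5)(1/4) = 1/10; P(data | r = 4) = (1/5)(0/4) = 0.
The prior-weighted likelihoods are 1/3 · 3/5 = 1/5, 1/3 · 1/10 = 1/30, 1/3 · 0 = 0; with total 7/30.
Therefore the posterior P(r = 1 | data) = (1/5) / (7/30) = 6/7.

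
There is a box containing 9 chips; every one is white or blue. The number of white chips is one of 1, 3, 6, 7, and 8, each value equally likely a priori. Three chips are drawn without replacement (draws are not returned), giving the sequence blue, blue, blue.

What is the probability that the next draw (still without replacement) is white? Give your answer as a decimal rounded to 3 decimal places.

0.264

Under each hypothesis, the probability of the observed sequence is: P(data | r = 1) = (8/9)(7/8)(6/7) = 2/3; P(data | r = 3) = (6/9)(5/8)(4/7) = 5/21; P(data | r = 6) = (3/9)(2/8)(1/7) = 1/84; P(data | r = 7) = (2/9)(1/8)(0/7) = 0; P(data | r = 8) = (1/9)(0/8) = 0.
Multiplying each by its prior: 1/5 · 2/3 = 2/15, 1/5 · 5/21 = 1/21, 1/5 · 1/84 = 1/420, 1/5 · 0 = 0, 1/5 · 0 = 0; these sum to 11/60.
Normalising, the posterior is P(r = 1 | data) = 8/11, P(r = 3 | data) = 20/77, P(r = 6 | data) = 1/77, P(r = 7 | data) = 0, P(r = 8 | data) = 0.
So P(white next | data) = Σ P(white next | H) P(H | data) = (1/6)(8/11) + (1/2)(20/77) + (1)(1/77) = 61/231.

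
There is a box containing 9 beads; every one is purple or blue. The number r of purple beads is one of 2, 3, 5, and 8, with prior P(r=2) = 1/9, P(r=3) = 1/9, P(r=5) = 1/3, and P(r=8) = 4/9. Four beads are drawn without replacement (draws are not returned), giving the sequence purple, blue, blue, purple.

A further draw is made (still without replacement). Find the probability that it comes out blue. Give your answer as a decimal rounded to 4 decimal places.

0.5244

Under each hypothesis, the probability of the observed sequence is: P(data | r = 2) = (2/9)(7/8)(6/7)(1/6) = 0.027778; P(data | r = 3) = (3/9)(6/8)(5/7)(2/6) = 0.059524; P(data | r = 5) = (5/9)(4/8)(3/7)(4/6) = 0.079365; P(data | r = 8) = (8/9)(1/8)(0/7) = 0.
Weighting by the prior gives 1/9 · 0.027778 = 0.0030864, 1/9 · 0.059524 = 0.0066138, 1/3 · 0.079365 = 0.026455, 4/9 · 0 = 0; summing to 0.036155.
The posterior is then P(r = 2 | data) = 0.085366, P(r = 3 | data) = 0.18293, P(r = 5 | data) = 0.73171, P(r = 8 | data) = 0.
So P(blue next | data) = Σ P(blue next | H) P(H | data) = (1)(0.085366) + (4/5)(0.18293) + (2/5)(0.73171) = 0.52439.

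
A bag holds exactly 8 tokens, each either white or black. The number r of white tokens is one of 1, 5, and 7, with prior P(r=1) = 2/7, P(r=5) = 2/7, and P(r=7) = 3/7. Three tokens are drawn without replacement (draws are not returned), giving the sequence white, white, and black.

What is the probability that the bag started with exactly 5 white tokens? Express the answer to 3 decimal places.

Compute the likelihood of the observed sequence for each case: P(data | r = 1) = (1/8)(0/7) = 0; P(data | r = 5) = (5/8)(4/7)(3/6) = 5/28; P(data | r = 7) = (7/8)(6/7)(1/6) = 1/8.
The prior-weighted likelihoods are 2/7 · 0 = 0, 2/7 · 5/28 = 5/98, 3/7 · 1/8 = 3/56; summing to 41/392.
So P(r = 5 | data) = (5/98) / (41/392) = 20/41.

0.488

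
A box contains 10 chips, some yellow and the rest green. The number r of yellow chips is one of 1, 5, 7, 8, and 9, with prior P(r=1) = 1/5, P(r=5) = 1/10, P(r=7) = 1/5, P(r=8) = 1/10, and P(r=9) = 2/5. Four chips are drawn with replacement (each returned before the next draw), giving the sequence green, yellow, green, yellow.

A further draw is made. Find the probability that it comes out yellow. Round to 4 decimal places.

The likelihood of the observed sequence under each hypothesis: P(data | r = 1) = (9/10)(1/10)(9/10)(1/10) = 0.0081; P(data | r = 5) = (5/10)(5/10)(5/10)(5/10) = 0.0625; P(data | r = 7) = (3/10)(7/10)(3/10)(7/10) = 0.0441; P(data | r = 8) = (2/10)(8/10)(2/10)(8/10) = 0.0256; P(data | r = 9) = (1/10)(9/10)(1/10)(9/10) = 0.0081.
Multiplying each by its prior: 1/5 · 0.0081 = 0.00162, 1/10 · 0.0625 = 0.00625, 1/5 · 0.0441 = 0.00882, 1/10 · 0.0256 = 0.00256, 2/5 · 0.0081 = 0.00324; with total 0.02249.
Normalising, the posterior is P(r = 1 | data) = 0.072032, P(r = 5 | data) = 0.2779, P(r = 7 | data) = 0.39217, P(r = 8 | data) = 0.11383, P(r = 9 | data) = 0.14406.
The predictive probability is P(yellow next | data) = (1/10)(0.072032) + (1/2)(0.2779) + (7/10)(0.39217) + (4/5)(0.11383) + (9/10)(0.14406) = 0.6414.

0.6414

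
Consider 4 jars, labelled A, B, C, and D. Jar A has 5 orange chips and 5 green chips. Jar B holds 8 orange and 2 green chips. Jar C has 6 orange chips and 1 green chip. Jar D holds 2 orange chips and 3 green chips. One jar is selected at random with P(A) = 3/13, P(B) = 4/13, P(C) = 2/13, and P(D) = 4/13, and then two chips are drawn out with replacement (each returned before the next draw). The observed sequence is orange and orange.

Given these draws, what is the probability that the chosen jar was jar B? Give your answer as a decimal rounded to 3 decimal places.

Under each hypothesis, the probability of the observed sequence is: P(data | jar A) = (5/10)(5/10) = 0.25; P(data | jar B) = (8/10)(8/10) = 0.64; P(data | jar C) = (6/7)(6/7) = 0.73469; P(data | jar D) = (2/5)(2/5) = 0.16.
Multiplying each by its prior: 3/13 · 0.25 = 0.057692, 4/13 · 0.64 = 0.19692, 2/13 · 0.73469 = 0.11303, 4/13 · 0.16 = 0.049231; these sum to 0.41688.
Therefore the posterior P(jar B | data) = (0.19692) / (0.41688) = 0.47238.

0.472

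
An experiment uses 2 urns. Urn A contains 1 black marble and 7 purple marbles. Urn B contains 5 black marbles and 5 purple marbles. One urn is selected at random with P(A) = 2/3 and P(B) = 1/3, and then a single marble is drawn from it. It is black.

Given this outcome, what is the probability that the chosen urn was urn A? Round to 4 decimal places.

0.3333

The likelihood of this draw under each hypothesis: P(data | urn A) = (1/8) = 1/8; P(data | urn B) = (5/10) = 1/2.
Weighting by the prior gives 2/3 · 1/8 = 1/12, 1/3 · 1/2 = 1/6; with total 1/4.
Hence P(urn A | data) = (1/12) / (1/4) = 1/3.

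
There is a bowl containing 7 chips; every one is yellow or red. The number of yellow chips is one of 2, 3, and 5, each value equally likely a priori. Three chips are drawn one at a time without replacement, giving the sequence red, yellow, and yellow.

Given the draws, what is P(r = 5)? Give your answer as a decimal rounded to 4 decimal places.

0.5405

Under each hypothesis, the probability of the observed sequence is: P(data | r = 2) = (5/7)(2/6)(1/5) = 1/21; P(data | r = 3) = (4/7)(3/6)(2/5) = 4/35; P(data | r = 5) = (2/7)(5/6)(4/5) = 4/21.
Weighting by the prior gives 1/3 · 1/21 = 1/63, 1/3 · 4/35 = 4/105, 1/3 · 4/21 = 4/63; these sum to 37/315.
So P(r = 5 | data) = (4/63) / (37/315) = 20/37.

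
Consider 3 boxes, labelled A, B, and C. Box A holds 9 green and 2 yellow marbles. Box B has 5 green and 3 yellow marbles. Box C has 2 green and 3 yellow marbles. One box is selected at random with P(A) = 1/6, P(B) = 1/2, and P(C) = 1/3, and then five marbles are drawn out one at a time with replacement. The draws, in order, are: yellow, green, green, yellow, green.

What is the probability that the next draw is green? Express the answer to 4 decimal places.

0.5839

Compute the likelihood of the observed sequence for each case: P(data | box A) = (2/11)(9/11)(9/11)(2/11)(9/11) = 0.018106; P(data | box B) = (3/8)(5/8)(5/8)(3/8)(5/8) = 0.034332; P(data | box C) = (3/5)(2/5)(2/5)(3/5)(2/5) = 0.02304.
The prior-weighted likelihoods are 1/6 · 0.018106 = 0.0030177, 1/2 · 0.034332 = 0.017166, 1/3 · 0.02304 = 0.00768; these sum to 0.027864.
The posterior is then P(box A | data) = 0.1083, P(box B | data) = 0.61607, P(box C | data) = 0.27563.
So P(green next | data) = Σ P(green next | H) P(H | data) = (9/11)(0.1083) + (5/8)(0.61607) + (2/5)(0.27563) = 0.58391.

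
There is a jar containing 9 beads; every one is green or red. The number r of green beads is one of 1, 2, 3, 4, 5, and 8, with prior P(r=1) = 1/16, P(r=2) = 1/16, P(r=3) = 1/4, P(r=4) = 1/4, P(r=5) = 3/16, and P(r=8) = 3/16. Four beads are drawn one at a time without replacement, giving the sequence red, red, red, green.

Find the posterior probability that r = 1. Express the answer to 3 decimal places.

0.096

For each hypothesis, P(data | H) works out to: P(data | r = 1) = (8/9)(7/8)(6/7)(1/6) = 0.11111; P(data | r = 2) = (7/9)(6/8)(5/7)(2/6) = 0.13889; P(data | r = 3) = (6/9)(5/8)(4/7)(3/6) = 0.11905; P(data | r = 4) = (5/9)(4/8)(3/7)(4/6) = 0.079365; P(data | r = 5) = (4/9)(3/8)(2/7)(5/6) = 0.039683; P(data | r = 8) = (1/9)(0/8) = 0.
Multiplying each by its prior: 1/16 · 0.11111 = 0.0069444, 1/16 · 0.13889 = 0.0086806, 1/4 · 0.11905 = 0.029762, 1/4 · 0.079365 = 0.019841, 3/16 · 0.039683 = 0.0074405, 3/16 · 0 = 0; with total 0.072669.
Therefore the posterior P(r = 1 | data) = (0.0069444) / (0.072669) = 0.095563.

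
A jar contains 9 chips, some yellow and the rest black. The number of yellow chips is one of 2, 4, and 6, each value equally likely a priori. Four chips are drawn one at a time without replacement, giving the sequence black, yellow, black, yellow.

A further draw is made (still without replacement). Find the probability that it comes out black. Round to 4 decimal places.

0.5238

For each hypothesis, P(data | H) works out to: P(data | r = 2) = (7/9)(2/8)(6/7)(1/6) = 1/36; P(data | r = 4) = (5/9)(4/8)(4/7)(3/6) = 5/63; P(data | r = 6) = (3/9)(6/8)(2/7)(5/6) = 5/84.
Multiplying each by its prior: 1/3 · 1/36 = 1/108, 1/3 · 5/63 = 5/189, 1/3 · 5/84 = 5/252; these sum to 1/18.
Dividing through by the total gives posterior P(r = 2 | data) = 1/6, P(r = 4 | data) = 10/21, P(r = 6 | data) = 5/14.
The predictive probability is P(black next | data) = (1)(1/6) + (3/5)(10/21) + (1/5)(5/14) = 11/21.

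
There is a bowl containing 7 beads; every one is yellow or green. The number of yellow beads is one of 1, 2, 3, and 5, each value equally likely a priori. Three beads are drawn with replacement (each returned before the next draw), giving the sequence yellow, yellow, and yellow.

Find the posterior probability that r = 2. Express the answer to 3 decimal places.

0.050

The likelihood of the observed sequence under each hypothesis: P(data | r = 1) = (1/7)(1/7)(1/7) = 0.0029155; P(data | r = 2) = (2/7)(2/7)(2/7) = 0.023324; P(data | r = 3) = (3/7)(3/7)(3/7) = 0.078717; P(data | r = 5) = (5/7)(5/7)(5/7) = 0.36443.
The prior-weighted likelihoods are 1/4 · 0.0029155 = 0.00072886, 1/4 · 0.023324 = 0.0058309, 1/4 · 0.078717 = 0.019679, 1/4 · 0.36443 = 0.091108; these sum to 0.11735.
Hence P(r = 2 | data) = (0.0058309) / (0.11735) = 0.049689.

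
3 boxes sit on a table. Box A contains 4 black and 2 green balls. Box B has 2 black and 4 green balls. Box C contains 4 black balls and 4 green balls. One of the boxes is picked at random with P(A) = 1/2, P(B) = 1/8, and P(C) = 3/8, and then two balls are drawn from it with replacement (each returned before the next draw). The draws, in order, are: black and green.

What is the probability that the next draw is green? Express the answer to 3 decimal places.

For each hypothesis, P(data | H) works out to: P(data | box A) = (4/6)(2/6) = 2/9; P(data | box B) = (2/6)(4/6) = 2/9; P(data | box C) = (4/8)(4/8) = 1/4.
The prior-weighted likelihoods are 1/2 · 2/9 = 1/9, 1/8 · 2/9 = 1/36, 3/8 · 1/4 = 3/32; summing to 67/288.
Normalising, the posterior is P(box A | data) = 32/67, P(box B | data) = 8/67, P(box C | data) = 27/67.
So P(green next | data) = Σ P(green next | H) P(H | data) = (1/3)(32/67) + (2/3)(8/67) + (1/2)(27/67) = 59/134.

0.440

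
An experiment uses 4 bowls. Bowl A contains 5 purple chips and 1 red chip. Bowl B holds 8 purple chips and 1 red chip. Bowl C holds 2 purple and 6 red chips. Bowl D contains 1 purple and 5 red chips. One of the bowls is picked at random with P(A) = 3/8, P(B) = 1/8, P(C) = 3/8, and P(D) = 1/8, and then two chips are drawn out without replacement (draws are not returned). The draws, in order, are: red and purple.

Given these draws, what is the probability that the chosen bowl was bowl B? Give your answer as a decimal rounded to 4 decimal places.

The likelihood of the observed sequence under each hypothesis: P(data | bowl A) = (1/6)(5/5) = 0.16667; P(data | bowl B) = (1/9)(8/8) = 0.11111; P(data | bowl C) = (6/8)(2/7) = 0.21429; P(data | bowl D) = (5/6)(1/5) = 0.16667.
The prior-weighted likelihoods are 3/8 · 0.16667 = 0.0625, 1/8 · 0.11111 = 0.013889, 3/8 · 0.21429 = 0.080357, 1/8 · 0.16667 = 0.020833; these sum to 0.17758.
Therefore the posterior P(bowl B | data) = (0.013889) / (0.17758) = 0.078212.

0.0782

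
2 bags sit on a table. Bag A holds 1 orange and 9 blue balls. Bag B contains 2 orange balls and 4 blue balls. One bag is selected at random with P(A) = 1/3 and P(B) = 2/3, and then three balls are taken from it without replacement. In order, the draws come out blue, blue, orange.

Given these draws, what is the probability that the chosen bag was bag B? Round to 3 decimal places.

0.800

For each hypothesis, P(data | H) works out to: P(data | bag A) = (9/10)(8/9)(1/8) = 1/10; P(data | bag B) = (4/6)(3/5)(2/4) = 1/5.
Weighting by the prior gives 1/3 · 1/10 = 1/30, 2/3 · 1/5 = 2/15; with total 1/6.
By Bayes' rule, P(bag B | data) = (2/15) / (1/6) = 4/5.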